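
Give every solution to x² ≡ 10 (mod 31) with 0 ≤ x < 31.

Since 31 ≡ 3 (mod 4), a square root of 10 is 10^((31+1)/4) = 10^8 mod 31.
Repeated squaring: 10^2≡7, 10^4≡18, 10^8≡14 (mod 31).
10^8 = 10^(8) ≡ 14 (mod 31).
Check: 14² = 196 ≡ 10 (mod 31). The two roots are 14 and 17.

14, 17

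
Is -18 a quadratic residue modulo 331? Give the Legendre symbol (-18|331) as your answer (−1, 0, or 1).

1

First reduce: -18 ≡ 313 (mod 331).
Reciprocity: 313 ≡ 1 and 331 ≡ 3 (mod 4), so (313/331) = +(331/313).
Reduce top mod 313: now compute (18/313).
Pull out 2: since 313 ≡ 1 (mod 8), (2/313) = +1.
Reciprocity: 9 ≡ 1 and 313 ≡ 1 (mod 4), so (9/313) = +(313/9).
Reduce top mod 9: now compute (7/9).
Reciprocity: 7 ≡ 3 and 9 ≡ 1 (mod 4), so (7/9) = +(9/7).
Reduce top mod 7: now compute (2/7).
Pull out 2: since 7 ≡ 7 (mod 8), (2/7) = +1.
Reached (1/7) = 1. Collecting the sign flips along the way, the symbol is +1.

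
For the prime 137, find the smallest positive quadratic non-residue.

(2/137) = +1, so 2 is a residue.
(3/137) = −1, so 3 is the smallest positive non-residue mod 137.

3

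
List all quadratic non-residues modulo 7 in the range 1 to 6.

3, 5, 6

Square k = 1,…,3 (k and 7−k give the same square):
1²=1, 2²=4, 3²≡2 (mod 7).
The residues are {1, 2, 4}; the non-residues are the remaining 3 nonzero classes.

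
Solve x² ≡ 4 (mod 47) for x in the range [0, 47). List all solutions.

Since 47 ≡ 3 (mod 4), a square root of 4 is 4^((47+1)/4) = 4^12 mod 47.
Repeated squaring: 4^2≡16, 4^4≡21, 4^8≡18 (mod 47).
4^12 = 4^(8+4) ≡ 2 (mod 47).
Check: 2² = 4 ≡ 4 (mod 47). The two roots are 2 and 45.

2, 45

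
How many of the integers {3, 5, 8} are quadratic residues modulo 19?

(3/19) = -1 → non-residue.
(5/19) = +1 → QR.
(8/19) = -1 → non-residue.
Total quadratic residues among the 3: 1.

1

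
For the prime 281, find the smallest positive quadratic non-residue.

3

(2/281) = +1, so 2 is a residue.
(3/281) = −1, so 3 is the smallest positive non-residue mod 281.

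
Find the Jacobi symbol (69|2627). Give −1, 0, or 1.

1

Reciprocity: 69 ≡ 1 and 2627 ≡ 3 (mod 4), so (69/2627) = +(2627/69).
Reduce top mod 69: now compute (5/69).
Reciprocity: 5 ≡ 1 and 69 ≡ 1 (mod 4), so (5/69) = +(69/5).
Reduce top mod 5: now compute (4/5).
Pull out 2^2: since 5 ≡ 5 (mod 8), (2/5) = -1, so (2/5)^2 = +1.
Reached (1/5) = 1. Collecting the sign flips along the way, the symbol is +1.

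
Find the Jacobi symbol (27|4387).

-1

Reciprocity: 27 ≡ 3 and 4387 ≡ 3 (mod 4), so (27/4387) = −(4387/27).
Reduce top mod 27: now compute (13/27).
Reciprocity: 13 ≡ 1 and 27 ≡ 3 (mod 4), so (13/27) = +(27/13).
Reduce top mod 13: now compute (1/13).
Reached (1/13) = 1. Collecting the sign flips along the way, the symbol is -1.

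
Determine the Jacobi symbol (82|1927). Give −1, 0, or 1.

0

Pull out 2: since 1927 ≡ 7 (mod 8), (2/1927) = +1.
Reciprocity: 41 ≡ 1 and 1927 ≡ 3 (mod 4), so (41/1927) = +(1927/41).
Reduce top mod 41: now compute (0/41).
Top reduces to 0: gcd > 1, so the symbol is 0.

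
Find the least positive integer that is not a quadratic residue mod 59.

2

(2/59) = −1, so 2 is the smallest positive non-residue mod 59.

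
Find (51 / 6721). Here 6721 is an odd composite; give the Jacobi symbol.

Reciprocity: 51 ≡ 3 and 6721 ≡ 1 (mod 4), so (51/6721) = +(6721/51).
Reduce top mod 51: now compute (40/51).
Pull out 2^3: since 51 ≡ 3 (mod 8), (2/51) = -1, so (2/51)^3 = -1.
Reciprocity: 5 ≡ 1 and 51 ≡ 3 (mod 4), so (5/51) = +(51/5).
Reduce top mod 5: now compute (1/5).
Reached (1/5) = 1. Collecting the sign flips along the way, the symbol is -1.

-1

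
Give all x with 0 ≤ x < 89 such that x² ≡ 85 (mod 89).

89 ≡ 1 (mod 4), so we find a root by search.
Trying successive values, 21² = 441 ≡ 85 (mod 89). The other root is 89 − 21 = 68.

21, 68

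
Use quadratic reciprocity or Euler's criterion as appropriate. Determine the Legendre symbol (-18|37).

-1

First reduce: -18 ≡ 19 (mod 37).
Reciprocity: 19 ≡ 3 and 37 ≡ 1 (mod 4), so (19/37) = +(37/19).
Reduce top mod 19: now compute (18/19).
Pull out 2: since 19 ≡ 3 (mod 8), (2/19) = -1.
Reciprocity: 9 ≡ 1 and 19 ≡ 3 (mod 4), so (9/19) = +(19/9).
Reduce top mod 9: now compute (1/9).
Reached (1/9) = 1. Collecting the sign flips along the way, the symbol is -1.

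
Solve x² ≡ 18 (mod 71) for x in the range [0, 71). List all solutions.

Since 71 ≡ 3 (mod 4), a square root of 18 is 18^((71+1)/4) = 18^18 mod 71.
Repeated squaring: 18^2≡40, 18^4≡38, 18^8≡24, 18^16≡8 (mod 71).
18^18 = 18^(16+2) ≡ 36 (mod 71).
Check: 36² = 1296 ≡ 18 (mod 71). The two roots are 35 and 36.

35, 36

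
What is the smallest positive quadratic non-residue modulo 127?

3

(2/127) = +1, so 2 is a residue.
(3/127) = −1, so 3 is the smallest positive non-residue mod 127.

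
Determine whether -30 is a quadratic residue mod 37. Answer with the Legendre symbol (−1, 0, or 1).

1

First reduce: -30 ≡ 7 (mod 37).
Reciprocity: 7 ≡ 3 and 37 ≡ 1 (mod 4), so (7/37) = +(37/7).
Reduce top mod 7: now compute (2/7).
Pull out 2: since 7 ≡ 7 (mod 8), (2/7) = +1.
Reached (1/7) = 1. Collecting the sign flips along the way, the symbol is +1.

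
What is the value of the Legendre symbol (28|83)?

1

Pull out 2^2: since 83 ≡ 3 (mod 8), (2/83) = -1, so (2/83)^2 = +1.
Reciprocity: 7 ≡ 3 and 83 ≡ 3 (mod 4), so (7/83) = −(83/7).
Reduce top mod 7: now compute (6/7).
Pull out 2: since 7 ≡ 7 (mod 8), (2/7) = +1.
Reciprocity: 3 ≡ 3 and 7 ≡ 3 (mod 4), so (3/7) = −(7/3).
Reduce top mod 3: now compute (1/3).
Reached (1/3) = 1. Collecting the sign flips along the way, the symbol is +1.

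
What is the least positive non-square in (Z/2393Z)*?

3

(2/2393) = +1, so 2 is a residue.
(3/2393) = −1, so 3 is the smallest positive non-residue mod 2393.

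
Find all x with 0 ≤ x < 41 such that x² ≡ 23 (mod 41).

41 ≡ 1 (mod 4), so we find a root by search.
Trying successive values, 8² = 64 ≡ 23 (mod 41). The other root is 41 − 8 = 33.

8, 33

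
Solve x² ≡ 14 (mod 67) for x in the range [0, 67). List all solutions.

Since 67 ≡ 3 (mod 4), a square root of 14 is 14^((67+1)/4) = 14^17 mod 67.
Repeated squaring: 14^2≡62, 14^4≡25, 14^8≡22, 14^16≡15 (mod 67).
14^17 = 14^(16+1) ≡ 9 (mod 67).
Check: 9² = 81 ≡ 14 (mod 67). The two roots are 9 and 58.

9, 58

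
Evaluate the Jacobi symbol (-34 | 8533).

First reduce: -34 ≡ 8499 (mod 8533).
Reciprocity: 8499 ≡ 3 and 8533 ≡ 1 (mod 4), so (8499/8533) = +(8533/8499).
Reduce top mod 8499: now compute (34/8499).
Pull out 2: since 8499 ≡ 3 (mod 8), (2/8499) = -1.
Reciprocity: 17 ≡ 1 and 8499 ≡ 3 (mod 4), so (17/8499) = +(8499/17).
Reduce top mod 17: now compute (16/17).
Pull out 2^4: since 17 ≡ 1 (mod 8), (2/17) = +1, so (2/17)^4 = +1.
Reached (1/17) = 1. Collecting the sign flips along the way, the symbol is -1.

-1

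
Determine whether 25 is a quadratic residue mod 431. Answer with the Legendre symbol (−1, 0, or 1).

Reciprocity: 25 ≡ 1 and 431 ≡ 3 (mod 4), so (25/431) = +(431/25).
Reduce top mod 25: now compute (6/25).
Pull out 2: since 25 ≡ 1 (mod 8), (2/25) = +1.
Reciprocity: 3 ≡ 3 and 25 ≡ 1 (mod 4), so (3/25) = +(25/3).
Reduce top mod 3: now compute (1/3).
Reached (1/3) = 1. Collecting the sign flips along the way, the symbol is +1.

1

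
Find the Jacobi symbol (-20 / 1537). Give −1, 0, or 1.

-1

First reduce: -20 ≡ 1517 (mod 1537).
Reciprocity: 1517 ≡ 1 and 1537 ≡ 1 (mod 4), so (1517/1537) = +(1537/1517).
Reduce top mod 1517: now compute (20/1517).
Pull out 2^2: since 1517 ≡ 5 (mod 8), (2/1517) = -1, so (2/1517)^2 = +1.
Reciprocity: 5 ≡ 1 and 1517 ≡ 1 (mod 4), so (5/1517) = +(1517/5).
Reduce top mod 5: now compute (2/5).
Pull out 2: since 5 ≡ 5 (mod 8), (2/5) = -1.
Reached (1/5) = 1. Collecting the sign flips along the way, the symbol is -1.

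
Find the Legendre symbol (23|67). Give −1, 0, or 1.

Euler's criterion: (23/67) ≡ 23^33 (mod 67).
23^2 ≡ 60 (mod 67)
23^4 ≡ 49 (mod 67)
23^8 ≡ 56 (mod 67)
23^16 ≡ 54 (mod 67)
23^32 ≡ 35 (mod 67)
23^33 = 23^(32+1) ≡ 1 (mod 67).
Result is 1, so (23/67) = 1.

1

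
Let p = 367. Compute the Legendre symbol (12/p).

Euler's criterion: (12/367) ≡ 12^183 (mod 367).
12^2 ≡ 144 (mod 367)
12^4 ≡ 184 (mod 367)
12^8 ≡ 92 (mod 367)
12^16 ≡ 23 (mod 367)
12^32 ≡ 162 (mod 367)
12^64 ≡ 187 (mod 367)
12^128 ≡ 104 (mod 367)
12^183 = 12^(128+32+16+4+2+1) ≡ 366 (mod 367).
Result is 366 ≡ −1, so (12/367) = −1.

-1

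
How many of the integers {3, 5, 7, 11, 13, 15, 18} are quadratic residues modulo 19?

3

(3/19) = -1 → non-residue.
(5/19) = +1 → QR.
(7/19) = +1 → QR.
(11/19) = +1 → QR.
(13/19) = -1 → non-residue.
(15/19) = -1 → non-residue.
(18/19) = -1 → non-residue.
Total quadratic residues among the 7: 3.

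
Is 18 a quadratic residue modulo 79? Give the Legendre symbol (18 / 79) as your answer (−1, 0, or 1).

Euler's criterion: (18/79) ≡ 18^39 (mod 79).
18^2 ≡ 8 (mod 79)
18^4 ≡ 64 (mod 79)
18^8 ≡ 67 (mod 79)
18^16 ≡ 65 (mod 79)
18^32 ≡ 38 (mod 79)
18^39 = 18^(32+4+2+1) ≡ 1 (mod 79).
Result is 1, so (18/79) = 1.

1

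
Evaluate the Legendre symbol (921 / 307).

0

First reduce: 921 ≡ 0 (mod 307).
Top reduces to 0: gcd > 1, so the symbol is 0.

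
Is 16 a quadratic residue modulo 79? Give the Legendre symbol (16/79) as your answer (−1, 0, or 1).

Euler's criterion: (16/79) ≡ 16^39 (mod 79).
16^2 ≡ 19 (mod 79)
16^4 ≡ 45 (mod 79)
16^8 ≡ 50 (mod 79)
16^16 ≡ 51 (mod 79)
16^32 ≡ 73 (mod 79)
16^39 = 16^(32+4+2+1) ≡ 1 (mod 79).
Result is 1, so (16/79) = 1.

1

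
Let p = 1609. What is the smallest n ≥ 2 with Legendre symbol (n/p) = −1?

(2/1609) = +1, so 2 is a residue.
(3/1609) = +1, so 3 is a residue.
(4/1609) = +1, so 4 is a residue.
(5/1609) = +1, so 5 is a residue.
(6/1609) = +1, so 6 is a residue.
(7/1609) = −1, so 7 is the smallest positive non-residue mod 1609.

7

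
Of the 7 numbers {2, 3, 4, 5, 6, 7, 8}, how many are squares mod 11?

(2/11) = -1 → non-residue.
(3/11) = +1 → QR.
(4/11) = +1 → QR.
(5/11) = +1 → QR.
(6/11) = -1 → non-residue.
(7/11) = -1 → non-residue.
(8/11) = -1 → non-residue.
Total quadratic residues among the 7: 3.

3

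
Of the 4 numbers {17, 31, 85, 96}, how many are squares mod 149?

(17/149) = +1 → QR.
(31/149) = +1 → QR.
(85/149) = +1 → QR.
(96/149) = +1 → QR.
Total quadratic residues among the 4: 4.

4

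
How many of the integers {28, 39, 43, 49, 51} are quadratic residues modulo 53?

3

(28/53) = +1 → QR.
(39/53) = -1 → non-residue.
(43/53) = +1 → QR.
(49/53) = +1 → QR.
(51/53) = -1 → non-residue.
Total quadratic residues among the 5: 3.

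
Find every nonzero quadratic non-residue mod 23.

Square k = 1,…,11 (k and 23−k give the same square):
1²=1, 2²=4, 3²=9, 4²=16, 5²≡2, 6²≡13, 7²≡3, 8²≡18, 9²≡12, 10²≡8, 11²≡6 (mod 23).
The residues are {1, 2, 3, 4, 6, 8, 9, 12, 13, 16, 18}; the non-residues are the remaining 11 nonzero classes.

5, 7, 10, 11, 14, 15, 17, 19, 20, 21, 22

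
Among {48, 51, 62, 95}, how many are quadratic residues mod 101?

1

(48/101) = -1 → non-residue.
(51/101) = -1 → non-residue.
(62/101) = -1 → non-residue.
(95/101) = +1 → QR.
Total quadratic residues among the 4: 1.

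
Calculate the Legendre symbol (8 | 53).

Euler's criterion: (8/53) ≡ 8^26 (mod 53).
8^2 ≡ 11 (mod 53)
8^4 ≡ 15 (mod 53)
8^8 ≡ 13 (mod 53)
8^16 ≡ 10 (mod 53)
8^26 = 8^(16+8+2) ≡ 52 (mod 53).
Result is 52 ≡ −1, so (8/53) = −1.

-1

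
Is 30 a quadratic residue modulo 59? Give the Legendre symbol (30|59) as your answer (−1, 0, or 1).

-1

Euler's criterion: (30/59) ≡ 30^29 (mod 59).
30^2 ≡ 15 (mod 59)
30^4 ≡ 48 (mod 59)
30^8 ≡ 3 (mod 59)
30^16 ≡ 9 (mod 59)
30^29 = 30^(16+8+4+1) ≡ 58 (mod 59).
Result is 58 ≡ −1, so (30/59) = −1.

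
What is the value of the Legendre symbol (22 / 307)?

Pull out 2: since 307 ≡ 3 (mod 8), (2/307) = -1.
Reciprocity: 11 ≡ 3 and 307 ≡ 3 (mod 4), so (11/307) = −(307/11).
Reduce top mod 11: now compute (10/11).
Pull out 2: since 11 ≡ 3 (mod 8), (2/11) = -1.
Reciprocity: 5 ≡ 1 and 11 ≡ 3 (mod 4), so (5/11) = +(11/5).
Reduce top mod 5: now compute (1/5).
Reached (1/5) = 1. Collecting the sign flips along the way, the symbol is -1.

-1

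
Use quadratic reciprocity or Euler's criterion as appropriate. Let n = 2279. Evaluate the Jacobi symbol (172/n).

Pull out 2^2: since 2279 ≡ 7 (mod 8), (2/2279) = +1, so (2/2279)^2 = +1.
Reciprocity: 43 ≡ 3 and 2279 ≡ 3 (mod 4), so (43/2279) = −(2279/43).
Reduce top mod 43: now compute (0/43).
Top reduces to 0: gcd > 1, so the symbol is 0.

0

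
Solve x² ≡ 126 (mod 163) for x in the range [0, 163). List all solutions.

17, 146

Since 163 ≡ 3 (mod 4), a square root of 126 is 126^((163+1)/4) = 126^41 mod 163.
Repeated squaring: 126^2≡65, 126^4≡150, 126^8≡6, 126^16≡36, 126^32≡155 (mod 163).
126^41 = 126^(32+8+1) ≡ 146 (mod 163).
Check: 146² = 21316 ≡ 126 (mod 163). The two roots are 17 and 146.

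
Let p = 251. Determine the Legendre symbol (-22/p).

-1

Euler's criterion: (-22/251) ≡ 229^125 (mod 251).
229^2 ≡ 233 (mod 251)
229^4 ≡ 73 (mod 251)
229^8 ≡ 58 (mod 251)
229^16 ≡ 101 (mod 251)
229^32 ≡ 161 (mod 251)
229^64 ≡ 68 (mod 251)
229^125 = 229^(64+32+16+8+4+1) ≡ 250 (mod 251).
Result is 250 ≡ −1, so (-22/251) = −1.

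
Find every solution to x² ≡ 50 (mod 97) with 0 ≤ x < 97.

27, 70

97 ≡ 1 (mod 4), so we find a root by search.
Trying successive values, 27² = 729 ≡ 50 (mod 97). The other root is 97 − 27 = 70.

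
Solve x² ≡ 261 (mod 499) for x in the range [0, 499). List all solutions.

Since 499 ≡ 3 (mod 4), a square root of 261 is 261^((499+1)/4) = 261^125 mod 499.
Repeated squaring: 261^2≡257, 261^4≡181, 261^8≡326, 261^16≡488, 261^32≡121, 261^64≡170 (mod 499).
261^125 = 261^(64+32+16+8+4+1) ≡ 364 (mod 499).
Check: 364² = 132496 ≡ 261 (mod 499). The two roots are 135 and 364.

135, 364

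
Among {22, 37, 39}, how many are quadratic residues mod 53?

1

(22/53) = -1 → non-residue.
(37/53) = +1 → QR.
(39/53) = -1 → non-residue.
Total quadratic residues among the 3: 1.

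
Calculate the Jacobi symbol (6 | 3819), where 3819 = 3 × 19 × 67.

Pull out 2: since 3819 ≡ 3 (mod 8), (2/3819) = -1.
Reciprocity: 3 ≡ 3 and 3819 ≡ 3 (mod 4), so (3/3819) = −(3819/3).
Reduce top mod 3: now compute (0/3).
Top reduces to 0: gcd > 1, so the symbol is 0.

0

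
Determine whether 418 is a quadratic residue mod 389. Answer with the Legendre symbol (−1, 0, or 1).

Euler's criterion: (418/389) ≡ 29^194 (mod 389).
29^2 ≡ 63 (mod 389)
29^4 ≡ 79 (mod 389)
29^8 ≡ 17 (mod 389)
29^16 ≡ 289 (mod 389)
29^32 ≡ 275 (mod 389)
29^64 ≡ 159 (mod 389)
29^128 ≡ 385 (mod 389)
29^194 = 29^(128+64+2) ≡ 388 (mod 389).
Result is 388 ≡ −1, so (418/389) = −1.

-1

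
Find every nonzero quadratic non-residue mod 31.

Square k = 1,…,15 (k and 31−k give the same square):
1²=1, 2²=4, 3²=9, 4²=16, 5²=25, 6²≡5, 7²≡18, 8²≡2, 9²≡19, 10²≡7, 11²≡28, 12²≡20, 13²≡14, 14²≡10, 15²≡8 (mod 31).
The residues are {1, 2, 4, 5, 7, 8, 9, 10, 14, 16, 18, 19, 20, 25, 28}; the non-residues are the remaining 15 nonzero classes.

3, 6, 11, 12, 13, 15, 17, 21, 22, 23, 24, 26, 27, 29, 30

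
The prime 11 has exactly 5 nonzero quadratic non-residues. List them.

2, 6, 7, 8, 10

Square k = 1,…,5 (k and 11−k give the same square):
1²=1, 2²=4, 3²=9, 4²≡5, 5²≡3 (mod 11).
The residues are {1, 3, 4, 5, 9}; the non-residues are the remaining 5 nonzero classes.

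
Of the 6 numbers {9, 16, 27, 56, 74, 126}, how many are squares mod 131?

4

(9/131) = +1 → QR.
(16/131) = +1 → QR.
(27/131) = +1 → QR.
(56/131) = -1 → non-residue.
(74/131) = +1 → QR.
(126/131) = -1 → non-residue.
Total quadratic residues among the 6: 4.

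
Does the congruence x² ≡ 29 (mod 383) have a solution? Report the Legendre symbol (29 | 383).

1

Reciprocity: 29 ≡ 1 and 383 ≡ 3 (mod 4), so (29/383) = +(383/29).
Reduce top mod 29: now compute (6/29).
Pull out 2: since 29 ≡ 5 (mod 8), (2/29) = -1.
Reciprocity: 3 ≡ 3 and 29 ≡ 1 (mod 4), so (3/29) = +(29/3).
Reduce top mod 3: now compute (2/3).
Pull out 2: since 3 ≡ 3 (mod 8), (2/3) = -1.
Reached (1/3) = 1. Collecting the sign flips along the way, the symbol is +1.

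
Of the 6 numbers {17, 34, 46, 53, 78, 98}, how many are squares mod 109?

3

(17/109) = -1 → non-residue.
(34/109) = +1 → QR.
(46/109) = +1 → QR.
(53/109) = -1 → non-residue.
(78/109) = +1 → QR.
(98/109) = -1 → non-residue.
Total quadratic residues among the 6: 3.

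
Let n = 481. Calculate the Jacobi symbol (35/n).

-1

Reciprocity: 35 ≡ 3 and 481 ≡ 1 (mod 4), so (35/481) = +(481/35).
Reduce top mod 35: now compute (26/35).
Pull out 2: since 35 ≡ 3 (mod 8), (2/35) = -1.
Reciprocity: 13 ≡ 1 and 35 ≡ 3 (mod 4), so (13/35) = +(35/13).
Reduce top mod 13: now compute (9/13).
Reciprocity: 9 ≡ 1 and 13 ≡ 1 (mod 4), so (9/13) = +(13/9).
Reduce top mod 9: now compute (4/9).
Pull out 2^2: since 9 ≡ 1 (mod 8), (2/9) = +1, so (2/9)^2 = +1.
Reached (1/9) = 1. Collecting the sign flips along the way, the symbol is -1.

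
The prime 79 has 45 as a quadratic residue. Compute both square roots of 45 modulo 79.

19, 60

Since 79 ≡ 3 (mod 4), a square root of 45 is 45^((79+1)/4) = 45^20 mod 79.
Repeated squaring: 45^2≡50, 45^4≡51, 45^8≡73, 45^16≡36 (mod 79).
45^20 = 45^(16+4) ≡ 19 (mod 79).
Check: 19² = 361 ≡ 45 (mod 79). The two roots are 19 and 60.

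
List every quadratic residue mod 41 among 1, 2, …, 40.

1,2,4,5,8,9,10,16,18,20,21,23,25,31,32,33,36,37,39,40

Square k = 1,…,20 (k and 41−k give the same square):
1²=1, 2²=4, 3²=9, 4²=16, 5²=25, 6²=36, 7²≡8, 8²≡23, 9²≡40, 10²≡18, 11²≡39, 12²≡21, 13²≡5, 14²≡32, 15²≡20, 16²≡10, 17²≡2, 18²≡37, 19²≡33, 20²≡31 (mod 41).
So the quadratic residues mod 41 are {1, 2, 4, 5, 8, 9, 10, 16, 18, 20, 21, 23, 25, 31, 32, 33, 36, 37, 39, 40}.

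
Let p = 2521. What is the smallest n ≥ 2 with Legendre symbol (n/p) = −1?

(2/2521) = +1, so 2 is a residue.
(3/2521) = +1, so 3 is a residue.
(4/2521) = +1, so 4 is a residue.
(5/2521) = +1, so 5 is a residue.
(6/2521) = +1, so 6 is a residue.
(7/2521) = +1, so 7 is a residue.
(8/2521) = +1, so 8 is a residue.
(9/2521) = +1, so 9 is a residue.
(10/2521) = +1, so 10 is a residue.
(11/2521) = −1, so 11 is the smallest positive non-residue mod 2521.

11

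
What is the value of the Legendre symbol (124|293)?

1

Euler's criterion: (124/293) ≡ 124^146 (mod 293).
124^2 ≡ 140 (mod 293)
124^4 ≡ 262 (mod 293)
124^8 ≡ 82 (mod 293)
124^16 ≡ 278 (mod 293)
124^32 ≡ 225 (mod 293)
124^64 ≡ 229 (mod 293)
124^128 ≡ 287 (mod 293)
124^146 = 124^(128+16+2) ≡ 1 (mod 293).
Result is 1, so (124/293) = 1.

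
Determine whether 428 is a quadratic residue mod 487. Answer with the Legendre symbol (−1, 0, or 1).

Pull out 2^2: since 487 ≡ 7 (mod 8), (2/487) = +1, so (2/487)^2 = +1.
Reciprocity: 107 ≡ 3 and 487 ≡ 3 (mod 4), so (107/487) = −(487/107).
Reduce top mod 107: now compute (59/107).
Reciprocity: 59 ≡ 3 and 107 ≡ 3 (mod 4), so (59/107) = −(107/59).
Reduce top mod 59: now compute (48/59).
Pull out 2^4: since 59 ≡ 3 (mod 8), (2/59) = -1, so (2/59)^4 = +1.
Reciprocity: 3 ≡ 3 and 59 ≡ 3 (mod 4), so (3/59) = −(59/3).
Reduce top mod 3: now compute (2/3).
Pull out 2: since 3 ≡ 3 (mod 8), (2/3) = -1.
Reached (1/3) = 1. Collecting the sign flips along the way, the symbol is +1.

1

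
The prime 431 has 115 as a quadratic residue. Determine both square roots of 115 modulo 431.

169, 262

Since 431 ≡ 3 (mod 4), a square root of 115 is 115^((431+1)/4) = 115^108 mod 431.
Repeated squaring: 115^2≡295, 115^4≡394, 115^8≡76, 115^16≡173, 115^32≡190, 115^64≡327 (mod 431).
115^108 = 115^(64+32+8+4) ≡ 169 (mod 431).
Check: 169² = 28561 ≡ 115 (mod 431). The two roots are 169 and 262.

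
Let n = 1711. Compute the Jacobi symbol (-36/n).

First reduce: -36 ≡ 1675 (mod 1711).
Reciprocity: 1675 ≡ 3 and 1711 ≡ 3 (mod 4), so (1675/1711) = −(1711/1675).
Reduce top mod 1675: now compute (36/1675).
Pull out 2^2: since 1675 ≡ 3 (mod 8), (2/1675) = -1, so (2/1675)^2 = +1.
Reciprocity: 9 ≡ 1 and 1675 ≡ 3 (mod 4), so (9/1675) = +(1675/9).
Reduce top mod 9: now compute (1/9).
Reached (1/9) = 1. Collecting the sign flips along the way, the symbol is -1.

-1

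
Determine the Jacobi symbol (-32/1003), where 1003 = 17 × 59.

First reduce: -32 ≡ 971 (mod 1003).
Reciprocity: 971 ≡ 3 and 1003 ≡ 3 (mod 4), so (971/1003) = −(1003/971).
Reduce top mod 971: now compute (32/971).
Pull out 2^5: since 971 ≡ 3 (mod 8), (2/971) = -1, so (2/971)^5 = -1.
Reached (1/971) = 1. Collecting the sign flips along the way, the symbol is +1.

1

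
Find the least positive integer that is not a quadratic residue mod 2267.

(2/2267) = −1, so 2 is the smallest positive non-residue mod 2267.

2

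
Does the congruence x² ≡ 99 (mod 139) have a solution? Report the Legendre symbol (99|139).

1

Euler's criterion: (99/139) ≡ 99^69 (mod 139).
99^2 ≡ 71 (mod 139)
99^4 ≡ 37 (mod 139)
99^8 ≡ 118 (mod 139)
99^16 ≡ 24 (mod 139)
99^32 ≡ 20 (mod 139)
99^64 ≡ 122 (mod 139)
99^69 = 99^(64+4+1) ≡ 1 (mod 139).
Result is 1, so (99/139) = 1.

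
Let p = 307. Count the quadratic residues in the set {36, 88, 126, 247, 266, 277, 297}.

(36/307) = +1 → QR.
(88/307) = -1 → non-residue.
(126/307) = -1 → non-residue.
(247/307) = -1 → non-residue.
(266/307) = -1 → non-residue.
(277/307) = +1 → QR.
(297/307) = -1 → non-residue.
Total quadratic residues among the 7: 2.

2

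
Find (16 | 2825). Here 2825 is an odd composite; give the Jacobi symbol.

Pull out 2^4: since 2825 ≡ 1 (mod 8), (2/2825) = +1, so (2/2825)^4 = +1.
Reached (1/2825) = 1. Collecting the sign flips along the way, the symbol is +1.

1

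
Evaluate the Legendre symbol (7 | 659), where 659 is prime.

-1

Reciprocity: 7 ≡ 3 and 659 ≡ 3 (mod 4), so (7/659) = −(659/7).
Reduce top mod 7: now compute (1/7).
Reached (1/7) = 1. Collecting the sign flips along the way, the symbol is -1.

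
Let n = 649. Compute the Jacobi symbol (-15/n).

1

First reduce: -15 ≡ 634 (mod 649).
Pull out 2: since 649 ≡ 1 (mod 8), (2/649) = +1.
Reciprocity: 317 ≡ 1 and 649 ≡ 1 (mod 4), so (317/649) = +(649/317).
Reduce top mod 317: now compute (15/317).
Reciprocity: 15 ≡ 3 and 317 ≡ 1 (mod 4), so (15/317) = +(317/15).
Reduce top mod 15: now compute (2/15).
Pull out 2: since 15 ≡ 7 (mod 8), (2/15) = +1.
Reached (1/15) = 1. Collecting the sign flips along the way, the symbol is +1.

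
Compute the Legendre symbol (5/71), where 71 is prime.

1

Reciprocity: 5 ≡ 1 and 71 ≡ 3 (mod 4), so (5/71) = +(71/5).
Reduce top mod 5: now compute (1/5).
Reached (1/5) = 1. Collecting the sign flips along the way, the symbol is +1.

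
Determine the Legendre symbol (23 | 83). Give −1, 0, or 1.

Reciprocity: 23 ≡ 3 and 83 ≡ 3 (mod 4), so (23/83) = −(83/23).
Reduce top mod 23: now compute (14/23).
Pull out 2: since 23 ≡ 7 (mod 8), (2/23) = +1.
Reciprocity: 7 ≡ 3 and 23 ≡ 3 (mod 4), so (7/23) = −(23/7).
Reduce top mod 7: now compute (2/7).
Pull out 2: since 7 ≡ 7 (mod 8), (2/7) = +1.
Reached (1/7) = 1. Collecting the sign flips along the way, the symbol is +1.

1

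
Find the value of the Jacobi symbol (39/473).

Reciprocity: 39 ≡ 3 and 473 ≡ 1 (mod 4), so (39/473) = +(473/39).
Reduce top mod 39: now compute (5/39).
Reciprocity: 5 ≡ 1 and 39 ≡ 3 (mod 4), so (5/39) = +(39/5).
Reduce top mod 5: now compute (4/5).
Pull out 2^2: since 5 ≡ 5 (mod 8), (2/5) = -1, so (2/5)^2 = +1.
Reached (1/5) = 1. Collecting the sign flips along the way, the symbol is +1.

1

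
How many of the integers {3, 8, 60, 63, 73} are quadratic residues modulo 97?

3

(3/97) = +1 → QR.
(8/97) = +1 → QR.
(60/97) = -1 → non-residue.
(63/97) = -1 → non-residue.
(73/97) = +1 → QR.
Total quadratic residues among the 5: 3.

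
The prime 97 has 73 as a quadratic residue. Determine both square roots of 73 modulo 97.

48, 49

97 ≡ 1 (mod 4), so we find a root by search.
Trying successive values, 48² = 2304 ≡ 73 (mod 97). The other root is 97 − 48 = 49.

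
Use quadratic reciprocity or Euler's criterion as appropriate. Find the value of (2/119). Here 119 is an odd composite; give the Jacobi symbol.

1

Pull out 2: since 119 ≡ 7 (mod 8), (2/119) = +1.
Reached (1/119) = 1. Collecting the sign flips along the way, the symbol is +1.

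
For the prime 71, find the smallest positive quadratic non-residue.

7

(2/71) = +1, so 2 is a residue.
(3/71) = +1, so 3 is a residue.
(4/71) = +1, so 4 is a residue.
(5/71) = +1, so 5 is a residue.
(6/71) = +1, so 6 is a residue.
(7/71) = −1, so 7 is the smallest positive non-residue mod 71.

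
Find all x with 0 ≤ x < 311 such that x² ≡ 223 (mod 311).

34, 277

Since 311 ≡ 3 (mod 4), a square root of 223 is 223^((311+1)/4) = 223^78 mod 311.
Repeated squaring: 223^2≡280, 223^4≡28, 223^8≡162, 223^16≡120, 223^32≡94, 223^64≡128 (mod 311).
223^78 = 223^(64+8+4+2) ≡ 277 (mod 311).
Check: 277² = 76729 ≡ 223 (mod 311). The two roots are 34 and 277.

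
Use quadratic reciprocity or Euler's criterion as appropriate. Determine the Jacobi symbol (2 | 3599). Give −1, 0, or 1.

Pull out 2: since 3599 ≡ 7 (mod 8), (2/3599) = +1.
Reached (1/3599) = 1. Collecting the sign flips along the way, the symbol is +1.

1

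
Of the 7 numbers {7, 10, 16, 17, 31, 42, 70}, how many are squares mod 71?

(7/71) = -1 → non-residue.
(10/71) = +1 → QR.
(16/71) = +1 → QR.
(17/71) = -1 → non-residue.
(31/71) = -1 → non-residue.
(42/71) = -1 → non-residue.
(70/71) = -1 → non-residue.
Total quadratic residues among the 7: 2.

2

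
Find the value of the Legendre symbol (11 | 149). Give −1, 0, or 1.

Reciprocity: 11 ≡ 3 and 149 ≡ 1 (mod 4), so (11/149) = +(149/11).
Reduce top mod 11: now compute (6/11).
Pull out 2: since 11 ≡ 3 (mod 8), (2/11) = -1.
Reciprocity: 3 ≡ 3 and 11 ≡ 3 (mod 4), so (3/11) = −(11/3).
Reduce top mod 3: now compute (2/3).
Pull out 2: since 3 ≡ 3 (mod 8), (2/3) = -1.
Reached (1/3) = 1. Collecting the sign flips along the way, the symbol is -1.

-1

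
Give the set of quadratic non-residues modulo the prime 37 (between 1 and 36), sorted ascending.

2, 5, 6, 8, 13, 14, 15, 17, 18, 19, 20, 22, 23, 24, 29, 31, 32, 35

Square k = 1,…,18 (k and 37−k give the same square):
1²=1, 2²=4, 3²=9, 4²=16, 5²=25, 6²=36, 7²≡12, 8²≡27, 9²≡7, 10²≡26, 11²≡10, 12²≡33, 13²≡21, 14²≡11, 15²≡3, 16²≡34, 17²≡30, 18²≡28 (mod 37).
The residues are {1, 3, 4, 7, 9, 10, 11, 12, 16, 21, 25, 26, 27, 28, 30, 33, 34, 36}; the non-residues are the remaining 18 nonzero classes.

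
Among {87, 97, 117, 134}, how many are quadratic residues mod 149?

(87/149) = -1 → non-residue.
(97/149) = -1 → non-residue.
(117/149) = -1 → non-residue.
(134/149) = -1 → non-residue.
Total quadratic residues among the 4: 0.

0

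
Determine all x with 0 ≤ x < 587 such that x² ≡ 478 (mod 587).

Since 587 ≡ 3 (mod 4), a square root of 478 is 478^((587+1)/4) = 478^147 mod 587.
Repeated squaring: 478^2≡141, 478^4≡510, 478^8≡59, 478^16≡546, 478^32≡507, 478^64≡530, 478^128≡314 (mod 587).
478^147 = 478^(128+16+2+1) ≡ 416 (mod 587).
Check: 416² = 173056 ≡ 478 (mod 587). The two roots are 171 and 416.

171, 416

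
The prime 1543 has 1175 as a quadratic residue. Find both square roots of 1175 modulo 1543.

Since 1543 ≡ 3 (mod 4), a square root of 1175 is 1175^((1543+1)/4) = 1175^386 mod 1543.
Repeated squaring: 1175^2≡1183, 1175^4≡1531, 1175^8≡144, 1175^16≡677, 1175^32≡58, 1175^64≡278, 1175^128≡134, 1175^256≡983 (mod 1543).
1175^386 = 1175^(256+128+2) ≡ 1099 (mod 1543).
Check: 1099² = 1207801 ≡ 1175 (mod 1543). The two roots are 444 and 1099.

444, 1099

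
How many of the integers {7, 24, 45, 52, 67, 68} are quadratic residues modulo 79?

(7/79) = -1 → non-residue.
(24/79) = -1 → non-residue.
(45/79) = +1 → QR.
(52/79) = +1 → QR.
(67/79) = +1 → QR.
(68/79) = -1 → non-residue.
Total quadratic residues among the 6: 3.

3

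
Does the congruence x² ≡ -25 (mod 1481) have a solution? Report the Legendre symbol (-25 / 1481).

First reduce: -25 ≡ 1456 (mod 1481).
Pull out 2^4: since 1481 ≡ 1 (mod 8), (2/1481) = +1, so (2/1481)^4 = +1.
Reciprocity: 91 ≡ 3 and 1481 ≡ 1 (mod 4), so (91/1481) = +(1481/91).
Reduce top mod 91: now compute (25/91).
Reciprocity: 25 ≡ 1 and 91 ≡ 3 (mod 4), so (25/91) = +(91/25).
Reduce top mod 25: now compute (16/25).
Pull out 2^4: since 25 ≡ 1 (mod 8), (2/25) = +1, so (2/25)^4 = +1.
Reached (1/25) = 1. Collecting the sign flips along the way, the symbol is +1.

1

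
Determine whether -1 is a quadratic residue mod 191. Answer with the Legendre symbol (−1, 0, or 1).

-1

First reduce: -1 ≡ 190 (mod 191).
Pull out 2: since 191 ≡ 7 (mod 8), (2/191) = +1.
Reciprocity: 95 ≡ 3 and 191 ≡ 3 (mod 4), so (95/191) = −(191/95).
Reduce top mod 95: now compute (1/95).
Reached (1/95) = 1. Collecting the sign flips along the way, the symbol is -1.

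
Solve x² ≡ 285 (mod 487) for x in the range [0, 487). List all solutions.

218, 269

Since 487 ≡ 3 (mod 4), a square root of 285 is 285^((487+1)/4) = 285^122 mod 487.
Repeated squaring: 285^2≡383, 285^4≡102, 285^8≡177, 285^16≡161, 285^32≡110, 285^64≡412 (mod 487).
285^122 = 285^(64+32+16+8+2) ≡ 269 (mod 487).
Check: 269² = 72361 ≡ 285 (mod 487). The two roots are 218 and 269.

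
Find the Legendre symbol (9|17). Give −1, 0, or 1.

Reciprocity: 9 ≡ 1 and 17 ≡ 1 (mod 4), so (9/17) = +(17/9).
Reduce top mod 9: now compute (8/9).
Pull out 2^3: since 9 ≡ 1 (mod 8), (2/9) = +1, so (2/9)^3 = +1.
Reached (1/9) = 1. Collecting the sign flips along the way, the symbol is +1.

1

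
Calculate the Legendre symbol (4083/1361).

First reduce: 4083 ≡ 0 (mod 1361).
Top reduces to 0: gcd > 1, so the symbol is 0.

0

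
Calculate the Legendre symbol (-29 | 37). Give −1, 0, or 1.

Euler's criterion: (-29/37) ≡ 8^18 (mod 37).
8^2 ≡ 27 (mod 37)
8^4 ≡ 26 (mod 37)
8^8 ≡ 10 (mod 37)
8^16 ≡ 26 (mod 37)
8^18 = 8^(16+2) ≡ 36 (mod 37).
Result is 36 ≡ −1, so (-29/37) = −1.

-1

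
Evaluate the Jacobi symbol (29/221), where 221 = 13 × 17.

Reciprocity: 29 ≡ 1 and 221 ≡ 1 (mod 4), so (29/221) = +(221/29).
Reduce top mod 29: now compute (18/29).
Pull out 2: since 29 ≡ 5 (mod 8), (2/29) = -1.
Reciprocity: 9 ≡ 1 and 29 ≡ 1 (mod 4), so (9/29) = +(29/9).
Reduce top mod 9: now compute (2/9).
Pull out 2: since 9 ≡ 1 (mod 8), (2/9) = +1.
Reached (1/9) = 1. Collecting the sign flips along the way, the symbol is -1.

-1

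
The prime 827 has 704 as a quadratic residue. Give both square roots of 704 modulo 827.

99, 728

Since 827 ≡ 3 (mod 4), a square root of 704 is 704^((827+1)/4) = 704^207 mod 827.
Repeated squaring: 704^2≡243, 704^4≡332, 704^8≡233, 704^16≡534, 704^32≡668, 704^64≡471, 704^128≡205 (mod 827).
704^207 = 704^(128+64+8+4+2+1) ≡ 99 (mod 827).
Check: 99² = 9801 ≡ 704 (mod 827). The two roots are 99 and 728.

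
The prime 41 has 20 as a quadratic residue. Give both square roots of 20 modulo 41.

15, 26

41 ≡ 1 (mod 4), so we find a root by search.
Trying successive values, 15² = 225 ≡ 20 (mod 41). The other root is 41 − 15 = 26.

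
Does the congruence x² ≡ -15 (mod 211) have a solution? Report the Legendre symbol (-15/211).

First reduce: -15 ≡ 196 (mod 211).
Pull out 2^2: since 211 ≡ 3 (mod 8), (2/211) = -1, so (2/211)^2 = +1.
Reciprocity: 49 ≡ 1 and 211 ≡ 3 (mod 4), so (49/211) = +(211/49).
Reduce top mod 49: now compute (15/49).
Reciprocity: 15 ≡ 3 and 49 ≡ 1 (mod 4), so (15/49) = +(49/15).
Reduce top mod 15: now compute (4/15).
Pull out 2^2: since 15 ≡ 7 (mod 8), (2/15) = +1, so (2/15)^2 = +1.
Reached (1/15) = 1. Collecting the sign flips along the way, the symbol is +1.

1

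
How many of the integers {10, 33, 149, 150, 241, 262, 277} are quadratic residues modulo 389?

(10/389) = -1 → non-residue.
(33/389) = -1 → non-residue.
(149/389) = -1 → non-residue.
(150/389) = +1 → QR.
(241/389) = -1 → non-residue.
(262/389) = +1 → QR.
(277/389) = +1 → QR.
Total quadratic residues among the 7: 3.

3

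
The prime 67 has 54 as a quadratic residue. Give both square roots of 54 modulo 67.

11, 56

Since 67 ≡ 3 (mod 4), a square root of 54 is 54^((67+1)/4) = 54^17 mod 67.
Repeated squaring: 54^2≡35, 54^4≡19, 54^8≡26, 54^16≡6 (mod 67).
54^17 = 54^(16+1) ≡ 56 (mod 67).
Check: 56² = 3136 ≡ 54 (mod 67). The two roots are 11 and 56.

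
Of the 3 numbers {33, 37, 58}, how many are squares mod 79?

(33/79) = -1 → non-residue.
(37/79) = -1 → non-residue.
(58/79) = -1 → non-residue.
Total quadratic residues among the 3: 0.

0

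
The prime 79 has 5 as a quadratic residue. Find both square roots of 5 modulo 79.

Since 79 ≡ 3 (mod 4), a square root of 5 is 5^((79+1)/4) = 5^20 mod 79.
Repeated squaring: 5^2≡25, 5^4≡72, 5^8≡49, 5^16≡31 (mod 79).
5^20 = 5^(16+4) ≡ 20 (mod 79).
Check: 20² = 400 ≡ 5 (mod 79). The two roots are 20 and 59.

20, 59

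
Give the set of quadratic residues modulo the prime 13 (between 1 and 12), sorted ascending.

Square k = 1,…,6 (k and 13−k give the same square):
1²=1, 2²=4, 3²=9, 4²≡3, 5²≡12, 6²≡10 (mod 13).
So the quadratic residues mod 13 are {1, 3, 4, 9, 10, 12}.

1,3,4,9,10,12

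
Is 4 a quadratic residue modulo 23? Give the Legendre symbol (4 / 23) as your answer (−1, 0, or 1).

Euler's criterion: (4/23) ≡ 4^11 (mod 23).
4^2 ≡ 16 (mod 23)
4^4 ≡ 3 (mod 23)
4^8 ≡ 9 (mod 23)
4^11 = 4^(8+2+1) ≡ 1 (mod 23).
Result is 1, so (4/23) = 1.

1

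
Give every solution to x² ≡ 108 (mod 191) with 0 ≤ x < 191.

47, 144

Since 191 ≡ 3 (mod 4), a square root of 108 is 108^((191+1)/4) = 108^48 mod 191.
Repeated squaring: 108^2≡13, 108^4≡169, 108^8≡102, 108^16≡90, 108^32≡78 (mod 191).
108^48 = 108^(32+16) ≡ 144 (mod 191).
Check: 144² = 20736 ≡ 108 (mod 191). The two roots are 47 and 144.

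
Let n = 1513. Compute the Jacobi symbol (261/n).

1

Reciprocity: 261 ≡ 1 and 1513 ≡ 1 (mod 4), so (261/1513) = +(1513/261).
Reduce top mod 261: now compute (208/261).
Pull out 2^4: since 261 ≡ 5 (mod 8), (2/261) = -1, so (2/261)^4 = +1.
Reciprocity: 13 ≡ 1 and 261 ≡ 1 (mod 4), so (13/261) = +(261/13).
Reduce top mod 13: now compute (1/13).
Reached (1/13) = 1. Collecting the sign flips along the way, the symbol is +1.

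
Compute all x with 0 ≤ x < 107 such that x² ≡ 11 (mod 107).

15, 92

Since 107 ≡ 3 (mod 4), a square root of 11 is 11^((107+1)/4) = 11^27 mod 107.
Repeated squaring: 11^2≡14, 11^4≡89, 11^8≡3, 11^16≡9 (mod 107).
11^27 = 11^(16+8+2+1) ≡ 92 (mod 107).
Check: 92² = 8464 ≡ 11 (mod 107). The two roots are 15 and 92.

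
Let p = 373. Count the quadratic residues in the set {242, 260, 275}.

(242/373) = -1 → non-residue.
(260/373) = -1 → non-residue.
(275/373) = -1 → non-residue.
Total quadratic residues among the 3: 0.

0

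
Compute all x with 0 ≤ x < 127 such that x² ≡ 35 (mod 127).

17, 110

Since 127 ≡ 3 (mod 4), a square root of 35 is 35^((127+1)/4) = 35^32 mod 127.
Repeated squaring: 35^2≡82, 35^4≡120, 35^8≡49, 35^16≡115, 35^32≡17 (mod 127).
35^32 = 35^(32) ≡ 17 (mod 127).
Check: 17² = 289 ≡ 35 (mod 127). The two roots are 17 and 110.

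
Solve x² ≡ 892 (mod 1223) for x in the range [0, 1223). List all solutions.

389, 834

Since 1223 ≡ 3 (mod 4), a square root of 892 is 892^((1223+1)/4) = 892^306 mod 1223.
Repeated squaring: 892^2≡714, 892^4≡1028, 892^8≡112, 892^16≡314, 892^32≡756, 892^64≡395, 892^128≡704, 892^256≡301 (mod 1223).
892^306 = 892^(256+32+16+2) ≡ 834 (mod 1223).
Check: 834² = 695556 ≡ 892 (mod 1223). The two roots are 389 and 834.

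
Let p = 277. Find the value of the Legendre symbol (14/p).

-1

Pull out 2: since 277 ≡ 5 (mod 8), (2/277) = -1.
Reciprocity: 7 ≡ 3 and 277 ≡ 1 (mod 4), so (7/277) = +(277/7).
Reduce top mod 7: now compute (4/7).
Pull out 2^2: since 7 ≡ 7 (mod 8), (2/7) = +1, so (2/7)^2 = +1.
Reached (1/7) = 1. Collecting the sign flips along the way, the symbol is -1.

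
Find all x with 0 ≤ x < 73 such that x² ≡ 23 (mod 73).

13, 60

73 ≡ 1 (mod 4), so we find a root by search.
Trying successive values, 13² = 169 ≡ 23 (mod 73). The other root is 73 − 13 = 60.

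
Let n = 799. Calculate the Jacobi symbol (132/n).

-1

Pull out 2^2: since 799 ≡ 7 (mod 8), (2/799) = +1, so (2/799)^2 = +1.
Reciprocity: 33 ≡ 1 and 799 ≡ 3 (mod 4), so (33/799) = +(799/33).
Reduce top mod 33: now compute (7/33).
Reciprocity: 7 ≡ 3 and 33 ≡ 1 (mod 4), so (7/33) = +(33/7).
Reduce top mod 7: now compute (5/7).
Reciprocity: 5 ≡ 1 and 7 ≡ 3 (mod 4), so (5/7) = +(7/5).
Reduce top mod 5: now compute (2/5).
Pull out 2: since 5 ≡ 5 (mod 8), (2/5) = -1.
Reached (1/5) = 1. Collecting the sign flips along the way, the symbol is -1.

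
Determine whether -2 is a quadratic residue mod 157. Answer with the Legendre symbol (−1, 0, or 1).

First reduce: -2 ≡ 155 (mod 157).
Reciprocity: 155 ≡ 3 and 157 ≡ 1 (mod 4), so (155/157) = +(157/155).
Reduce top mod 155: now compute (2/155).
Pull out 2: since 155 ≡ 3 (mod 8), (2/155) = -1.
Reached (1/155) = 1. Collecting the sign flips along the way, the symbol is -1.

-1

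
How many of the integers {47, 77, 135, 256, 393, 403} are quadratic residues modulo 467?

(47/467) = +1 → QR.
(77/467) = -1 → non-residue.
(135/467) = -1 → non-residue.
(256/467) = +1 → QR.
(393/467) = -1 → non-residue.
(403/467) = -1 → non-residue.
Total quadratic residues among the 6: 2.

2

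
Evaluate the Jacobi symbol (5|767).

Reciprocity: 5 ≡ 1 and 767 ≡ 3 (mod 4), so (5/767) = +(767/5).
Reduce top mod 5: now compute (2/5).
Pull out 2: since 5 ≡ 5 (mod 8), (2/5) = -1.
Reached (1/5) = 1. Collecting the sign flips along the way, the symbol is -1.

-1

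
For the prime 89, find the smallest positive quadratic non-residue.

(2/89) = +1, so 2 is a residue.
(3/89) = −1, so 3 is the smallest positive non-residue mod 89.

3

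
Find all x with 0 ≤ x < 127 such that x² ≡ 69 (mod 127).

Since 127 ≡ 3 (mod 4), a square root of 69 is 69^((127+1)/4) = 69^32 mod 127.
Repeated squaring: 69^2≡62, 69^4≡34, 69^8≡13, 69^16≡42, 69^32≡113 (mod 127).
69^32 = 69^(32) ≡ 113 (mod 127).
Check: 113² = 12769 ≡ 69 (mod 127). The two roots are 14 and 113.

14, 113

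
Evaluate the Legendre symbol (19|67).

1

Euler's criterion: (19/67) ≡ 19^33 (mod 67).
19^2 ≡ 26 (mod 67)
19^4 ≡ 6 (mod 67)
19^8 ≡ 36 (mod 67)
19^16 ≡ 23 (mod 67)
19^32 ≡ 60 (mod 67)
19^33 = 19^(32+1) ≡ 1 (mod 67).
Result is 1, so (19/67) = 1.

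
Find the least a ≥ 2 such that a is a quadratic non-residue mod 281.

(2/281) = +1, so 2 is a residue.
(3/281) = −1, so 3 is the smallest positive non-residue mod 281.

3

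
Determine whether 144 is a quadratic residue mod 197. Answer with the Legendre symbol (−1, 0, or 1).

Pull out 2^4: since 197 ≡ 5 (mod 8), (2/197) = -1, so (2/197)^4 = +1.
Reciprocity: 9 ≡ 1 and 197 ≡ 1 (mod 4), so (9/197) = +(197/9).
Reduce top mod 9: now compute (8/9).
Pull out 2^3: since 9 ≡ 1 (mod 8), (2/9) = +1, so (2/9)^3 = +1.
Reached (1/9) = 1. Collecting the sign flips along the way, the symbol is +1.

1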